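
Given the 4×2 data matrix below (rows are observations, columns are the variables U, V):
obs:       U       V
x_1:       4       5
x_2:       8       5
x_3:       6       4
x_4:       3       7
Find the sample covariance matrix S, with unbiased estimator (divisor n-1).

Step 1 — column means:
  mean(U) = (4 + 8 + 6 + 3) / 4 = 21/4 = 5.25
  mean(V) = (5 + 5 + 4 + 7) / 4 = 21/4 = 5.25

Step 2 — sample covariance S[i,j] = (1/(n-1)) · Σ_k (x_{k,i} - mean_i) · (x_{k,j} - mean_j), with n-1 = 3.
  S[U,U] = ((-1.25)·(-1.25) + (2.75)·(2.75) + (0.75)·(0.75) + (-2.25)·(-2.25)) / 3 = 14.75/3 = 4.9167
  S[U,V] = ((-1.25)·(-0.25) + (2.75)·(-0.25) + (0.75)·(-1.25) + (-2.25)·(1.75)) / 3 = -5.25/3 = -1.75
  S[V,V] = ((-0.25)·(-0.25) + (-0.25)·(-0.25) + (-1.25)·(-1.25) + (1.75)·(1.75)) / 3 = 4.75/3 = 1.5833

S is symmetric (S[j,i] = S[i,j]). Assembling:

S = [[4.9167, -1.75],
 [-1.75, 1.5833]]


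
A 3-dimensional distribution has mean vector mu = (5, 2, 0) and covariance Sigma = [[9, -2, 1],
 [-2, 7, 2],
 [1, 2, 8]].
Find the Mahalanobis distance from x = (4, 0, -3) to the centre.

Step 1 — centre the observation: (x - mu) = (-1, -2, -3).

Step 2 — invert Sigma (cofactor / det for 3×3, or solve directly):
  Sigma^{-1} = [[0.1235, 0.0428, -0.0261],
 [0.0428, 0.1686, -0.0475],
 [-0.0261, -0.0475, 0.1401]].

Step 3 — form the quadratic (x - mu)^T · Sigma^{-1} · (x - mu):
  Sigma^{-1} · (x - mu) = (-0.1306, -0.2375, -0.2993).
  (x - mu)^T · [Sigma^{-1} · (x - mu)] = (-1)·(-0.1306) + (-2)·(-0.2375) + (-3)·(-0.2993) = 1.5036.

Step 4 — take square root: d = √(1.5036) ≈ 1.2262.

d(x, mu) = √(1.5036) ≈ 1.2262


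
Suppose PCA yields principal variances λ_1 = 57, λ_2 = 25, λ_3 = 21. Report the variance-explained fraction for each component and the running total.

Step 1 — total variance = trace(Sigma) = Σ λ_i = 57 + 25 + 21 = 103.

Step 2 — fraction explained by component i = λ_i / Σ λ:
  PC1: 57/103 = 0.5534
  PC2: 25/103 = 0.2427
  PC3: 21/103 = 0.2039

Step 3 — cumulative fraction after k components = (λ_1 + ... + λ_k) / Σ λ:
  k = 1: 57/103 = 0.5534
  k = 2: (57 + 25)/103 = 82/103 = 0.7961
  k = 3: (57 + 25 + 21)/103 = 103/103 = 1

Summary (fraction, with percent):

explained: PC1 0.5534 (55.34%), PC2 0.2427 (24.27%), PC3 0.2039 (20.39%);  cumulative: 0.5534, 0.7961, 1


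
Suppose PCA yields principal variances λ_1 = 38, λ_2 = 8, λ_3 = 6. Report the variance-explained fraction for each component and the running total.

Step 1 — total variance = trace(Sigma) = Σ λ_i = 38 + 8 + 6 = 52.

Step 2 — fraction explained by component i = λ_i / Σ λ:
  PC1: 38/52 = 0.7308
  PC2: 8/52 = 0.1538
  PC3: 6/52 = 0.1154

Step 3 — cumulative fraction after k components = (λ_1 + ... + λ_k) / Σ λ:
  k = 1: 38/52 = 0.7308
  k = 2: (38 + 8)/52 = 46/52 = 0.8846
  k = 3: (38 + 8 + 6)/52 = 52/52 = 1

Summary (fraction, with percent):

explained: PC1 0.7308 (73.08%), PC2 0.1538 (15.38%), PC3 0.1154 (11.54%);  cumulative: 0.7308, 0.8846, 1


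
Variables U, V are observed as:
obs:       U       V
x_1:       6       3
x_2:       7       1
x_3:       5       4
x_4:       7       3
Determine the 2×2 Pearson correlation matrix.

Step 1 — column means:
  mean(U) = (6 + 7 + 5 + 7) / 4 = 25/4 = 6.25
  mean(V) = (3 + 1 + 4 + 3) / 4 = 11/4 = 2.75

Step 2 — sample variances and covariances s[i,j] = (1/(n-1)) · Σ_k (x_{k,i} - mean_i) · (x_{k,j} - mean_j), with n-1 = 3:
  s[U,U] = ((-0.25)·(-0.25) + (0.75)·(0.75) + (-1.25)·(-1.25) + (0.75)·(0.75)) / 3 = 2.75/3 = 0.9167
  s[U,V] = ((-0.25)·(0.25) + (0.75)·(-1.75) + (-1.25)·(1.25) + (0.75)·(0.25)) / 3 = -2.75/3 = -0.9167
  s[V,V] = ((0.25)·(0.25) + (-1.75)·(-1.75) + (1.25)·(1.25) + (0.25)·(0.25)) / 3 = 4.75/3 = 1.5833
  Sample standard deviations s_i = √(s[i,i]):
  s(U) = √(0.9167) = 0.9574
  s(V) = √(1.5833) = 1.2583

Step 3 — r_{ij} = s_{ij} / (s_i · s_j):
  r[U,U] = 1 (diagonal).
  r[U,V] = -0.9167 / (0.9574 · 1.2583) = -0.9167 / 1.2047 = -0.7609
  r[V,V] = 1 (diagonal).

R is symmetric with unit diagonal. Assembling:

R = [[1, -0.7609],
 [-0.7609, 1]]


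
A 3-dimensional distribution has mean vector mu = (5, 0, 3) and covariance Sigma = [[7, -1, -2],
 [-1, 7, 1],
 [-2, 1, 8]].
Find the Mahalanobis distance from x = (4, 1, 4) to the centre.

Step 1 — centre the observation: (x - mu) = (-1, 1, 1).

Step 2 — invert Sigma (cofactor / det for 3×3, or solve directly):
  Sigma^{-1} = [[0.1558, 0.017, 0.0368],
 [0.017, 0.1473, -0.0142],
 [0.0368, -0.0142, 0.136]].

Step 3 — form the quadratic (x - mu)^T · Sigma^{-1} · (x - mu):
  Sigma^{-1} · (x - mu) = (-0.102, 0.1161, 0.085).
  (x - mu)^T · [Sigma^{-1} · (x - mu)] = (-1)·(-0.102) + (1)·(0.1161) + (1)·(0.085) = 0.3031.

Step 4 — take square root: d = √(0.3031) ≈ 0.5506.

d(x, mu) = √(0.3031) ≈ 0.5506


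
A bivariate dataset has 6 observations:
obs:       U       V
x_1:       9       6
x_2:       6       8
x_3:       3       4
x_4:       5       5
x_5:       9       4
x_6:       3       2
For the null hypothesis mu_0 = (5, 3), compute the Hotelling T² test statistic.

Step 1 — sample mean vector:
  mean(U) = (9 + 6 + 3 + 5 + 9 + 3) / 6 = 35/6 = 5.8333
  mean(V) = (6 + 8 + 4 + 5 + 4 + 2) / 6 = 29/6 = 4.8333
  x̄ = (5.8333, 4.8333),  deviation x̄ - mu_0 = (5.8333, 4.8333) - (5, 3) = (0.8333, 1.8333).

Step 2 — sample covariance matrix, S[i,j] = (1/(n-1)) · Σ_k (x_{k,i} - mean_i) · (x_{k,j} - mean_j), divisor n-1 = 5:
  S[U,U] = ((3.1667)·(3.1667) + (0.1667)·(0.1667) + (-2.8333)·(-2.8333) + (-0.8333)·(-0.8333) + (3.1667)·(3.1667) + (-2.8333)·(-2.8333)) / 5 = 36.8333/5 = 7.3667
  S[U,V] = ((3.1667)·(1.1667) + (0.1667)·(3.1667) + (-2.8333)·(-0.8333) + (-0.8333)·(0.1667) + (3.1667)·(-0.8333) + (-2.8333)·(-2.8333)) / 5 = 11.8333/5 = 2.3667
  S[V,V] = ((1.1667)·(1.1667) + (3.1667)·(3.1667) + (-0.8333)·(-0.8333) + (0.1667)·(0.1667) + (-0.8333)·(-0.8333) + (-2.8333)·(-2.8333)) / 5 = 20.8333/5 = 4.1667
  S = [[7.3667, 2.3667],
 [2.3667, 4.1667]].

Step 3 — invert S. det(S) = 7.3667·4.1667 - (2.3667)² = 25.0933.
  S^{-1} = (1/det) · [[d, -b], [-b, a]] = [[0.166, -0.0943],
 [-0.0943, 0.2936]].

Step 4 — quadratic form (x̄ - mu_0)^T · S^{-1} · (x̄ - mu_0):
  S^{-1} · (x̄ - mu_0) = (-0.0345, 0.4596),
  (x̄ - mu_0)^T · [...] = (0.8333)·(-0.0345) + (1.8333)·(0.4596) = 0.8139.

Step 5 — scale by n: T² = 6 · 0.8139 = 4.8831.

T² ≈ 4.8831


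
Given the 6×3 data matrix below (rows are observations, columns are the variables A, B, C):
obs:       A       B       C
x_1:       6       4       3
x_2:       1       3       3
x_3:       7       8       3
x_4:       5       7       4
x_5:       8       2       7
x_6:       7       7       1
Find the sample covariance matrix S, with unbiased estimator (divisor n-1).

Step 1 — column means:
  mean(A) = (6 + 1 + 7 + 5 + 8 + 7) / 6 = 34/6 = 5.6667
  mean(B) = (4 + 3 + 8 + 7 + 2 + 7) / 6 = 31/6 = 5.1667
  mean(C) = (3 + 3 + 3 + 4 + 7 + 1) / 6 = 21/6 = 3.5

Step 2 — sample covariance S[i,j] = (1/(n-1)) · Σ_k (x_{k,i} - mean_i) · (x_{k,j} - mean_j), with n-1 = 5.
  S[A,A] = ((0.3333)·(0.3333) + (-4.6667)·(-4.6667) + (1.3333)·(1.3333) + (-0.6667)·(-0.6667) + (2.3333)·(2.3333) + (1.3333)·(1.3333)) / 5 = 31.3333/5 = 6.2667
  S[A,B] = ((0.3333)·(-1.1667) + (-4.6667)·(-2.1667) + (1.3333)·(2.8333) + (-0.6667)·(1.8333) + (2.3333)·(-3.1667) + (1.3333)·(1.8333)) / 5 = 7.3333/5 = 1.4667
  S[A,C] = ((0.3333)·(-0.5) + (-4.6667)·(-0.5) + (1.3333)·(-0.5) + (-0.6667)·(0.5) + (2.3333)·(3.5) + (1.3333)·(-2.5)) / 5 = 6/5 = 1.2
  S[B,B] = ((-1.1667)·(-1.1667) + (-2.1667)·(-2.1667) + (2.8333)·(2.8333) + (1.8333)·(1.8333) + (-3.1667)·(-3.1667) + (1.8333)·(1.8333)) / 5 = 30.8333/5 = 6.1667
  S[B,C] = ((-1.1667)·(-0.5) + (-2.1667)·(-0.5) + (2.8333)·(-0.5) + (1.8333)·(0.5) + (-3.1667)·(3.5) + (1.8333)·(-2.5)) / 5 = -14.5/5 = -2.9
  S[C,C] = ((-0.5)·(-0.5) + (-0.5)·(-0.5) + (-0.5)·(-0.5) + (0.5)·(0.5) + (3.5)·(3.5) + (-2.5)·(-2.5)) / 5 = 19.5/5 = 3.9

S is symmetric (S[j,i] = S[i,j]). Assembling:

S = [[6.2667, 1.4667, 1.2],
 [1.4667, 6.1667, -2.9],
 [1.2, -2.9, 3.9]]


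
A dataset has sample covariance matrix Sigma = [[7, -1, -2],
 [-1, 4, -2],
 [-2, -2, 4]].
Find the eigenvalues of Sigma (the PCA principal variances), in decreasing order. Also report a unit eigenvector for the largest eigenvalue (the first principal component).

Step 1 — characteristic polynomial p(λ) = det(λI - Sigma) = λ³ - tr·λ² + c_1·λ - det, where tr = trace, c_1 = sum of the principal 2×2 minors, det = det(Sigma):
  tr = 7 + 4 + 4 = 15,
  c_1 = (7·4 - (-1)²) + (7·4 - (-2)²) + (4·4 - (-2)²) = 27 + 24 + 12 = 63,
  det = 7·(4·4 - (-2)²) - (-1)·((-1)·4 - (-2)·(-2)) + (-2)·((-1)·(-2) - 4·(-2)) = 7·(12) - (-1)·(-8) + (-2)·(10) = 56.
  So p(λ) = λ³ - 15λ² + 63λ - 56.
Step 2 — look for an integer root (rational root theorem: any rational root is an integer divisor of 56). Testing λ = 8:
  p(8) = 512 - 960 + 504 - 56 = 0  ✓
  Dividing out (λ - 8): p(λ) = (λ - 8)(λ² - 7λ + 7).
Step 3 — remaining eigenvalues from the quadratic λ² - 7λ + 7 = 0:
  Δ = 7² - 4·7 = 49 - 28 = 21,  λ = (7 ± √21)/2 = (7 ± 4.5826)/2 ≈ 5.7913 or 1.2087.
  Sorted: λ_1 = 8,  λ_2 = 5.7913,  λ_3 = 1.2087  (check: sum = 15 = tr ✓).

Step 4 — unit eigenvector for λ_1 = 8: v spans the null space of (Sigma - λ_1 I), whose rows are
  r_1 = (-1, -1, -2),  r_2 = (-1, -4, -2),  r_3 = (-2, -2, -4).
  v is orthogonal to every row, so take v ∝ r_1 × r_2 = ((-1)·(-2) - (-2)·(-4), (-2)·(-1) - (-1)·(-2), (-1)·(-4) - (-1)·(-1)) = (-6, 0, 3).
  Rescale (divide by 3; multiply by -1 so the first nonzero entry is positive): u = (2, 0, -1).
  ||u|| = √((2)² + (0)² + (-1)²) = √(5) ≈ 2.2361,  v_1 = u/||u|| ≈ (0.8944, 0, -0.4472) (||v_1|| = 1).

λ_1 = 8,  λ_2 = 5.7913,  λ_3 = 1.2087;  v_1 ≈ (0.8944, 0, -0.4472)


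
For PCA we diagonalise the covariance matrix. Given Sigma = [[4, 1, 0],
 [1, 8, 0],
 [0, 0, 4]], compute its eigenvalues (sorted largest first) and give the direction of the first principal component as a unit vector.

Step 1 — characteristic polynomial p(λ) = det(λI - Sigma) = λ³ - tr·λ² + c_1·λ - det, where tr = trace, c_1 = sum of the principal 2×2 minors, det = det(Sigma):
  tr = 4 + 8 + 4 = 16,
  c_1 = (4·8 - (1)²) + (4·4 - (0)²) + (8·4 - (0)²) = 31 + 16 + 32 = 79,
  det = 4·(8·4 - (0)²) - (1)·((1)·4 - (0)·(0)) + (0)·((1)·(0) - 8·(0)) = 4·(32) - (1)·(4) + (0)·(0) = 124.
  So p(λ) = λ³ - 16λ² + 79λ - 124.
Step 2 — look for an integer root (rational root theorem: any rational root is an integer divisor of 124). Testing λ = 4:
  p(4) = 64 - 256 + 316 - 124 = 0  ✓
  Dividing out (λ - 4): p(λ) = (λ - 4)(λ² - 12λ + 31).
Step 3 — remaining eigenvalues from the quadratic λ² - 12λ + 31 = 0:
  Δ = 12² - 4·31 = 144 - 124 = 20,  λ = (12 ± √20)/2 = (12 ± 4.4721)/2 ≈ 8.2361 or 3.7639.
  Sorted: λ_1 = 8.2361,  λ_2 = 4,  λ_3 = 3.7639  (check: sum = 16 = tr ✓).

Step 4 — unit eigenvector for λ_1 ≈ 8.2361: v spans the null space of (Sigma - λ_1 I), whose rows are
  r_1 = (-4.2361, 1, 0),  r_2 = (1, -0.2361, 0),  r_3 = (0, 0, -4.2361).
  v is orthogonal to every row, so take v ∝ r_1 × r_3 = ((1)·(-4.2361) - (0)·(0), (0)·(0) - (-4.2361)·(-4.2361), (-4.2361)·(0) - (1)·(0)) ≈ (-4.2361, -17.9443, 0).
  Rescale (multiply by -1 so the first nonzero entry is positive): u = (4.2361, 17.9443, 0).
  ||u|| = √((4.2361)² + (17.9443)² + (0)²) = √(339.9412) ≈ 18.4375,  v_1 = u/||u|| ≈ (0.2298, 0.9732, 0) (||v_1|| = 1).

λ_1 = 8.2361,  λ_2 = 4,  λ_3 = 3.7639;  v_1 ≈ (0.2298, 0.9732, 0)


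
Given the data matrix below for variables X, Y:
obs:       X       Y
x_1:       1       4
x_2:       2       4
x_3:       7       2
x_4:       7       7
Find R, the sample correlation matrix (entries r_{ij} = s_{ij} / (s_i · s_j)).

Step 1 — column means:
  mean(X) = (1 + 2 + 7 + 7) / 4 = 17/4 = 4.25
  mean(Y) = (4 + 4 + 2 + 7) / 4 = 17/4 = 4.25

Step 2 — sample variances and covariances s[i,j] = (1/(n-1)) · Σ_k (x_{k,i} - mean_i) · (x_{k,j} - mean_j), with n-1 = 3:
  s[X,X] = ((-3.25)·(-3.25) + (-2.25)·(-2.25) + (2.75)·(2.75) + (2.75)·(2.75)) / 3 = 30.75/3 = 10.25
  s[X,Y] = ((-3.25)·(-0.25) + (-2.25)·(-0.25) + (2.75)·(-2.25) + (2.75)·(2.75)) / 3 = 2.75/3 = 0.9167
  s[Y,Y] = ((-0.25)·(-0.25) + (-0.25)·(-0.25) + (-2.25)·(-2.25) + (2.75)·(2.75)) / 3 = 12.75/3 = 4.25
  Sample standard deviations s_i = √(s[i,i]):
  s(X) = √(10.25) = 3.2016
  s(Y) = √(4.25) = 2.0616

Step 3 — r_{ij} = s_{ij} / (s_i · s_j):
  r[X,X] = 1 (diagonal).
  r[X,Y] = 0.9167 / (3.2016 · 2.0616) = 0.9167 / 6.6002 = 0.1389
  r[Y,Y] = 1 (diagonal).

R is symmetric with unit diagonal. Assembling:

R = [[1, 0.1389],
 [0.1389, 1]]


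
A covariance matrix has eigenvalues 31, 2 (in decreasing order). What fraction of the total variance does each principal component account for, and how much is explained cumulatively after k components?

Step 1 — total variance = trace(Sigma) = Σ λ_i = 31 + 2 = 33.

Step 2 — fraction explained by component i = λ_i / Σ λ:
  PC1: 31/33 = 0.9394
  PC2: 2/33 = 0.0606

Step 3 — cumulative fraction after k components = (λ_1 + ... + λ_k) / Σ λ:
  k = 1: 31/33 = 0.9394
  k = 2: (31 + 2)/33 = 33/33 = 1

Summary (fraction, with percent):

explained: PC1 0.9394 (93.94%), PC2 0.0606 (6.06%);  cumulative: 0.9394, 1


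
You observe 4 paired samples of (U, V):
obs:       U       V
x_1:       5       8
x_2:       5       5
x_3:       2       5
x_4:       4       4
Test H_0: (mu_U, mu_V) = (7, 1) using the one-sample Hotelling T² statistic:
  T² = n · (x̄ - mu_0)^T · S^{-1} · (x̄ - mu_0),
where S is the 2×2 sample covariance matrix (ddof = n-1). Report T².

Step 1 — sample mean vector:
  mean(U) = (5 + 5 + 2 + 4) / 4 = 16/4 = 4
  mean(V) = (8 + 5 + 5 + 4) / 4 = 22/4 = 5.5
  x̄ = (4, 5.5),  deviation x̄ - mu_0 = (4, 5.5) - (7, 1) = (-3, 4.5).

Step 2 — sample covariance matrix, S[i,j] = (1/(n-1)) · Σ_k (x_{k,i} - mean_i) · (x_{k,j} - mean_j), divisor n-1 = 3:
  S[U,U] = ((1)·(1) + (1)·(1) + (-2)·(-2) + (0)·(0)) / 3 = 6/3 = 2
  S[U,V] = ((1)·(2.5) + (1)·(-0.5) + (-2)·(-0.5) + (0)·(-1.5)) / 3 = 3/3 = 1
  S[V,V] = ((2.5)·(2.5) + (-0.5)·(-0.5) + (-0.5)·(-0.5) + (-1.5)·(-1.5)) / 3 = 9/3 = 3
  S = [[2, 1],
 [1, 3]].

Step 3 — invert S. det(S) = 2·3 - (1)² = 5.
  S^{-1} = (1/det) · [[d, -b], [-b, a]] = [[0.6, -0.2],
 [-0.2, 0.4]].

Step 4 — quadratic form (x̄ - mu_0)^T · S^{-1} · (x̄ - mu_0):
  S^{-1} · (x̄ - mu_0) = (-2.7, 2.4),
  (x̄ - mu_0)^T · [...] = (-3)·(-2.7) + (4.5)·(2.4) = 18.9.

Step 5 — scale by n: T² = 4 · 18.9 = 75.6.

T² ≈ 75.6


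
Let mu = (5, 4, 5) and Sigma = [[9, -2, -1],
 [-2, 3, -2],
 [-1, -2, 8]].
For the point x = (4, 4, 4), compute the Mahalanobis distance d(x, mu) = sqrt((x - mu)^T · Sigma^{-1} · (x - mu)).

Step 1 — centre the observation: (x - mu) = (-1, 0, -1).

Step 2 — invert Sigma (cofactor / det for 3×3, or solve directly):
  Sigma^{-1} = [[0.146, 0.1314, 0.0511],
 [0.1314, 0.5182, 0.146],
 [0.0511, 0.146, 0.1679]].

Step 3 — form the quadratic (x - mu)^T · Sigma^{-1} · (x - mu):
  Sigma^{-1} · (x - mu) = (-0.1971, -0.2774, -0.219).
  (x - mu)^T · [Sigma^{-1} · (x - mu)] = (-1)·(-0.1971) + (0)·(-0.2774) + (-1)·(-0.219) = 0.4161.

Step 4 — take square root: d = √(0.4161) ≈ 0.645.

d(x, mu) = √(0.4161) ≈ 0.645


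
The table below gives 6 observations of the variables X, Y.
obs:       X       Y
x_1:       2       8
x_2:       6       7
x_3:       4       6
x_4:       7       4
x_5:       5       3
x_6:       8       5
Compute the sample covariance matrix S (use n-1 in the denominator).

Step 1 — column means:
  mean(X) = (2 + 6 + 4 + 7 + 5 + 8) / 6 = 32/6 = 5.3333
  mean(Y) = (8 + 7 + 6 + 4 + 3 + 5) / 6 = 33/6 = 5.5

Step 2 — sample covariance S[i,j] = (1/(n-1)) · Σ_k (x_{k,i} - mean_i) · (x_{k,j} - mean_j), with n-1 = 5.
  S[X,X] = ((-3.3333)·(-3.3333) + (0.6667)·(0.6667) + (-1.3333)·(-1.3333) + (1.6667)·(1.6667) + (-0.3333)·(-0.3333) + (2.6667)·(2.6667)) / 5 = 23.3333/5 = 4.6667
  S[X,Y] = ((-3.3333)·(2.5) + (0.6667)·(1.5) + (-1.3333)·(0.5) + (1.6667)·(-1.5) + (-0.3333)·(-2.5) + (2.6667)·(-0.5)) / 5 = -11/5 = -2.2
  S[Y,Y] = ((2.5)·(2.5) + (1.5)·(1.5) + (0.5)·(0.5) + (-1.5)·(-1.5) + (-2.5)·(-2.5) + (-0.5)·(-0.5)) / 5 = 17.5/5 = 3.5

S is symmetric (S[j,i] = S[i,j]). Assembling:

S = [[4.6667, -2.2],
 [-2.2, 3.5]]


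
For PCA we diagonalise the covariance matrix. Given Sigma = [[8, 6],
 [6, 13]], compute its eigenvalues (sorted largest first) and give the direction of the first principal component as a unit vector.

Step 1 — characteristic polynomial of 2×2 Sigma:
  det(Sigma - λI) = λ² - trace · λ + det = 0.
  trace = 8 + 13 = 21, det = 8·13 - (6)² = 68.
Step 2 — discriminant:
  Δ = trace² - 4·det = 441 - 272 = 169.
Step 3 — eigenvalues:
  λ = (trace ± √Δ)/2 = (21 ± 13)/2,
  λ_1 = 17,  λ_2 = 4.

Step 4 — unit eigenvector for λ_1: solve (Sigma - λ_1 I)v = 0. First row:
  (8 - 17)·v_x + (6)·v_y = 0, i.e. (-9)·v_x + (6)·v_y = 0,
  so v ∝ (b, λ_1 - a) = (6, 9) = u.
  ||u|| = √((6)² + (9)²) = √(117) ≈ 10.8167,
  v_1 = u/||u|| ≈ (0.5547, 0.8321) (||v_1|| = 1).

λ_1 = 17,  λ_2 = 4;  v_1 ≈ (0.5547, 0.8321)


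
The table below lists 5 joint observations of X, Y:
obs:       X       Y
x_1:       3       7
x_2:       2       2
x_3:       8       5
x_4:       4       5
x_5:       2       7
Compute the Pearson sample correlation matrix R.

Step 1 — column means:
  mean(X) = (3 + 2 + 8 + 4 + 2) / 5 = 19/5 = 3.8
  mean(Y) = (7 + 2 + 5 + 5 + 7) / 5 = 26/5 = 5.2

Step 2 — sample variances and covariances s[i,j] = (1/(n-1)) · Σ_k (x_{k,i} - mean_i) · (x_{k,j} - mean_j), with n-1 = 4:
  s[X,X] = ((-0.8)·(-0.8) + (-1.8)·(-1.8) + (4.2)·(4.2) + (0.2)·(0.2) + (-1.8)·(-1.8)) / 4 = 24.8/4 = 6.2
  s[X,Y] = ((-0.8)·(1.8) + (-1.8)·(-3.2) + (4.2)·(-0.2) + (0.2)·(-0.2) + (-1.8)·(1.8)) / 4 = 0.2/4 = 0.05
  s[Y,Y] = ((1.8)·(1.8) + (-3.2)·(-3.2) + (-0.2)·(-0.2) + (-0.2)·(-0.2) + (1.8)·(1.8)) / 4 = 16.8/4 = 4.2
  Sample standard deviations s_i = √(s[i,i]):
  s(X) = √(6.2) = 2.49
  s(Y) = √(4.2) = 2.0494

Step 3 — r_{ij} = s_{ij} / (s_i · s_j):
  r[X,X] = 1 (diagonal).
  r[X,Y] = 0.05 / (2.49 · 2.0494) = 0.05 / 5.1029 = 0.0098
  r[Y,Y] = 1 (diagonal).

R is symmetric with unit diagonal. Assembling:

R = [[1, 0.0098],
 [0.0098, 1]]


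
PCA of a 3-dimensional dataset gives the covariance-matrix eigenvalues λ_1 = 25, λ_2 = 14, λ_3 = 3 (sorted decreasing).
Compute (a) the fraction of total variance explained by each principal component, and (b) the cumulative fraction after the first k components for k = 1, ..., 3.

Step 1 — total variance = trace(Sigma) = Σ λ_i = 25 + 14 + 3 = 42.

Step 2 — fraction explained by component i = λ_i / Σ λ:
  PC1: 25/42 = 0.5952
  PC2: 14/42 = 0.3333
  PC3: 3/42 = 0.0714

Step 3 — cumulative fraction after k components = (λ_1 + ... + λ_k) / Σ λ:
  k = 1: 25/42 = 0.5952
  k = 2: (25 + 14)/42 = 39/42 = 0.9286
  k = 3: (25 + 14 + 3)/42 = 42/42 = 1

Summary (fraction, with percent):

explained: PC1 0.5952 (59.52%), PC2 0.3333 (33.33%), PC3 0.0714 (7.14%);  cumulative: 0.5952, 0.9286, 1


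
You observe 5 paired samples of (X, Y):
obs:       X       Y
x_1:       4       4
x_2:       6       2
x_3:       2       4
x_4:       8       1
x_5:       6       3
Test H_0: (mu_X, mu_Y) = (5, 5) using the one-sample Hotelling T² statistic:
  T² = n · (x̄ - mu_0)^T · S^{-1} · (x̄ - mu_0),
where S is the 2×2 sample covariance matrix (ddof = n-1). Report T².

Step 1 — sample mean vector:
  mean(X) = (4 + 6 + 2 + 8 + 6) / 5 = 26/5 = 5.2
  mean(Y) = (4 + 2 + 4 + 1 + 3) / 5 = 14/5 = 2.8
  x̄ = (5.2, 2.8),  deviation x̄ - mu_0 = (5.2, 2.8) - (5, 5) = (0.2, -2.2).

Step 2 — sample covariance matrix, S[i,j] = (1/(n-1)) · Σ_k (x_{k,i} - mean_i) · (x_{k,j} - mean_j), divisor n-1 = 4:
  S[X,X] = ((-1.2)·(-1.2) + (0.8)·(0.8) + (-3.2)·(-3.2) + (2.8)·(2.8) + (0.8)·(0.8)) / 4 = 20.8/4 = 5.2
  S[X,Y] = ((-1.2)·(1.2) + (0.8)·(-0.8) + (-3.2)·(1.2) + (2.8)·(-1.8) + (0.8)·(0.2)) / 4 = -10.8/4 = -2.7
  S[Y,Y] = ((1.2)·(1.2) + (-0.8)·(-0.8) + (1.2)·(1.2) + (-1.8)·(-1.8) + (0.2)·(0.2)) / 4 = 6.8/4 = 1.7
  S = [[5.2, -2.7],
 [-2.7, 1.7]].

Step 3 — invert S. det(S) = 5.2·1.7 - (-2.7)² = 1.55.
  S^{-1} = (1/det) · [[d, -b], [-b, a]] = [[1.0968, 1.7419],
 [1.7419, 3.3548]].

Step 4 — quadratic form (x̄ - mu_0)^T · S^{-1} · (x̄ - mu_0):
  S^{-1} · (x̄ - mu_0) = (-3.6129, -7.0323),
  (x̄ - mu_0)^T · [...] = (0.2)·(-3.6129) + (-2.2)·(-7.0323) = 14.7484.

Step 5 — scale by n: T² = 5 · 14.7484 = 73.7419.

T² ≈ 73.7419


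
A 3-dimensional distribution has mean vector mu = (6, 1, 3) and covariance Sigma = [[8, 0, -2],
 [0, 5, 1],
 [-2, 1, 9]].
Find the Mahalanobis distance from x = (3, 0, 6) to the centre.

Step 1 — centre the observation: (x - mu) = (-3, -1, 3).

Step 2 — invert Sigma (cofactor / det for 3×3, or solve directly):
  Sigma^{-1} = [[0.1325, -0.006, 0.0301],
 [-0.006, 0.2048, -0.0241],
 [0.0301, -0.0241, 0.1205]].

Step 3 — form the quadratic (x - mu)^T · Sigma^{-1} · (x - mu):
  Sigma^{-1} · (x - mu) = (-0.3012, -0.259, 0.2952).
  (x - mu)^T · [Sigma^{-1} · (x - mu)] = (-3)·(-0.3012) + (-1)·(-0.259) + (3)·(0.2952) = 2.0482.

Step 4 — take square root: d = √(2.0482) ≈ 1.4312.

d(x, mu) = √(2.0482) ≈ 1.4312


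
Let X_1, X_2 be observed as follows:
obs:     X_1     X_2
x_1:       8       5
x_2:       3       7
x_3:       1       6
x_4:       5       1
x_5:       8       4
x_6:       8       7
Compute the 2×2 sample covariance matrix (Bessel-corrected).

Step 1 — column means:
  mean(X_1) = (8 + 3 + 1 + 5 + 8 + 8) / 6 = 33/6 = 5.5
  mean(X_2) = (5 + 7 + 6 + 1 + 4 + 7) / 6 = 30/6 = 5

Step 2 — sample covariance S[i,j] = (1/(n-1)) · Σ_k (x_{k,i} - mean_i) · (x_{k,j} - mean_j), with n-1 = 5.
  S[X_1,X_1] = ((2.5)·(2.5) + (-2.5)·(-2.5) + (-4.5)·(-4.5) + (-0.5)·(-0.5) + (2.5)·(2.5) + (2.5)·(2.5)) / 5 = 45.5/5 = 9.1
  S[X_1,X_2] = ((2.5)·(0) + (-2.5)·(2) + (-4.5)·(1) + (-0.5)·(-4) + (2.5)·(-1) + (2.5)·(2)) / 5 = -5/5 = -1
  S[X_2,X_2] = ((0)·(0) + (2)·(2) + (1)·(1) + (-4)·(-4) + (-1)·(-1) + (2)·(2)) / 5 = 26/5 = 5.2

S is symmetric (S[j,i] = S[i,j]). Assembling:

S = [[9.1, -1],
 [-1, 5.2]]


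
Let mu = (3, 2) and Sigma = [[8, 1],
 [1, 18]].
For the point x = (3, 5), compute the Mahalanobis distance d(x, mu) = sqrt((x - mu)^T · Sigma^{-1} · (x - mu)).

Step 1 — centre the observation: (x - mu) = (0, 3).

Step 2 — invert Sigma. det(Sigma) = 8·18 - (1)² = 143.
  Sigma^{-1} = (1/det) · [[d, -b], [-b, a]] = [[0.1259, -0.007],
 [-0.007, 0.0559]].

Step 3 — form the quadratic (x - mu)^T · Sigma^{-1} · (x - mu):
  Sigma^{-1} · (x - mu) = (-0.021, 0.1678).
  (x - mu)^T · [Sigma^{-1} · (x - mu)] = (0)·(-0.021) + (3)·(0.1678) = 0.5035.

Step 4 — take square root: d = √(0.5035) ≈ 0.7096.

d(x, mu) = √(0.5035) ≈ 0.7096


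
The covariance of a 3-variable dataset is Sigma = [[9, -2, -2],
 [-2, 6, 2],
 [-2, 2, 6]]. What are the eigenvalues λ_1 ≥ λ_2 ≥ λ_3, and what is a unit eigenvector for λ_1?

Step 1 — characteristic polynomial p(λ) = det(λI - Sigma) = λ³ - tr·λ² + c_1·λ - det, where tr = trace, c_1 = sum of the principal 2×2 minors, det = det(Sigma):
  tr = 9 + 6 + 6 = 21,
  c_1 = (9·6 - (-2)²) + (9·6 - (-2)²) + (6·6 - (2)²) = 50 + 50 + 32 = 132,
  det = 9·(6·6 - (2)²) - (-2)·((-2)·6 - (2)·(-2)) + (-2)·((-2)·(2) - 6·(-2)) = 9·(32) - (-2)·(-8) + (-2)·(8) = 256.
  So p(λ) = λ³ - 21λ² + 132λ - 256.
Step 2 — look for an integer root (rational root theorem: any rational root is an integer divisor of 256). Testing λ = 4:
  p(4) = 64 - 336 + 528 - 256 = 0  ✓
  Dividing out (λ - 4): p(λ) = (λ - 4)(λ² - 17λ + 64).
Step 3 — remaining eigenvalues from the quadratic λ² - 17λ + 64 = 0:
  Δ = 17² - 4·64 = 289 - 256 = 33,  λ = (17 ± √33)/2 = (17 ± 5.7446)/2 ≈ 11.3723 or 5.6277.
  Sorted: λ_1 = 11.3723,  λ_2 = 5.6277,  λ_3 = 4  (check: sum = 21 = tr ✓).

Step 4 — unit eigenvector for λ_1 ≈ 11.3723: v spans the null space of (Sigma - λ_1 I), whose rows are
  r_1 = (-2.3723, -2, -2),  r_2 = (-2, -5.3723, 2),  r_3 = (-2, 2, -5.3723).
  v is orthogonal to every row, so take v ∝ r_1 × r_2 = ((-2)·(2) - (-2)·(-5.3723), (-2)·(-2) - (-2.3723)·(2), (-2.3723)·(-5.3723) - (-2)·(-2)) ≈ (-14.7446, 8.7446, 8.7446).
  Rescale (multiply by -1 so the first nonzero entry is positive): u = (14.7446, -8.7446, -8.7446).
  ||u|| = √((14.7446)² + (-8.7446)² + (-8.7446)²) = √(370.3369) ≈ 19.2441,  v_1 = u/||u|| ≈ (0.7662, -0.4544, -0.4544) (||v_1|| = 1).

λ_1 = 11.3723,  λ_2 = 5.6277,  λ_3 = 4;  v_1 ≈ (0.7662, -0.4544, -0.4544)


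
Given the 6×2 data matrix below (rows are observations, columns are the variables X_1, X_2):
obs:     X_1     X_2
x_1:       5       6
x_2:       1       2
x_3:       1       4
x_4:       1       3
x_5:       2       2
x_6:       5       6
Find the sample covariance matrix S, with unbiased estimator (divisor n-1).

Step 1 — column means:
  mean(X_1) = (5 + 1 + 1 + 1 + 2 + 5) / 6 = 15/6 = 2.5
  mean(X_2) = (6 + 2 + 4 + 3 + 2 + 6) / 6 = 23/6 = 3.8333

Step 2 — sample covariance S[i,j] = (1/(n-1)) · Σ_k (x_{k,i} - mean_i) · (x_{k,j} - mean_j), with n-1 = 5.
  S[X_1,X_1] = ((2.5)·(2.5) + (-1.5)·(-1.5) + (-1.5)·(-1.5) + (-1.5)·(-1.5) + (-0.5)·(-0.5) + (2.5)·(2.5)) / 5 = 19.5/5 = 3.9
  S[X_1,X_2] = ((2.5)·(2.1667) + (-1.5)·(-1.8333) + (-1.5)·(0.1667) + (-1.5)·(-0.8333) + (-0.5)·(-1.8333) + (2.5)·(2.1667)) / 5 = 15.5/5 = 3.1
  S[X_2,X_2] = ((2.1667)·(2.1667) + (-1.8333)·(-1.8333) + (0.1667)·(0.1667) + (-0.8333)·(-0.8333) + (-1.8333)·(-1.8333) + (2.1667)·(2.1667)) / 5 = 16.8333/5 = 3.3667

S is symmetric (S[j,i] = S[i,j]). Assembling:

S = [[3.9, 3.1],
 [3.1, 3.3667]]


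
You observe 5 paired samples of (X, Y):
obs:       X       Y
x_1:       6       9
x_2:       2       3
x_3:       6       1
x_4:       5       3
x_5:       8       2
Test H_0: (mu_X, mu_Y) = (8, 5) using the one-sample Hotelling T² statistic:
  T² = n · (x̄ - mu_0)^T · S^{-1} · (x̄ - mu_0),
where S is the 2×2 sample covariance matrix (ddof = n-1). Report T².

Step 1 — sample mean vector:
  mean(X) = (6 + 2 + 6 + 5 + 8) / 5 = 27/5 = 5.4
  mean(Y) = (9 + 3 + 1 + 3 + 2) / 5 = 18/5 = 3.6
  x̄ = (5.4, 3.6),  deviation x̄ - mu_0 = (5.4, 3.6) - (8, 5) = (-2.6, -1.4).

Step 2 — sample covariance matrix, S[i,j] = (1/(n-1)) · Σ_k (x_{k,i} - mean_i) · (x_{k,j} - mean_j), divisor n-1 = 4:
  S[X,X] = ((0.6)·(0.6) + (-3.4)·(-3.4) + (0.6)·(0.6) + (-0.4)·(-0.4) + (2.6)·(2.6)) / 4 = 19.2/4 = 4.8
  S[X,Y] = ((0.6)·(5.4) + (-3.4)·(-0.6) + (0.6)·(-2.6) + (-0.4)·(-0.6) + (2.6)·(-1.6)) / 4 = -0.2/4 = -0.05
  S[Y,Y] = ((5.4)·(5.4) + (-0.6)·(-0.6) + (-2.6)·(-2.6) + (-0.6)·(-0.6) + (-1.6)·(-1.6)) / 4 = 39.2/4 = 9.8
  S = [[4.8, -0.05],
 [-0.05, 9.8]].

Step 3 — invert S. det(S) = 4.8·9.8 - (-0.05)² = 47.0375.
  S^{-1} = (1/det) · [[d, -b], [-b, a]] = [[0.2083, 0.0011],
 [0.0011, 0.102]].

Step 4 — quadratic form (x̄ - mu_0)^T · S^{-1} · (x̄ - mu_0):
  S^{-1} · (x̄ - mu_0) = (-0.5432, -0.1456),
  (x̄ - mu_0)^T · [...] = (-2.6)·(-0.5432) + (-1.4)·(-0.1456) = 1.6162.

Step 5 — scale by n: T² = 5 · 1.6162 = 8.0808.

T² ≈ 8.0808


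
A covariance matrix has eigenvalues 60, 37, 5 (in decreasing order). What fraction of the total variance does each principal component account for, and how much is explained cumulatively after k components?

Step 1 — total variance = trace(Sigma) = Σ λ_i = 60 + 37 + 5 = 102.

Step 2 — fraction explained by component i = λ_i / Σ λ:
  PC1: 60/102 = 0.5882
  PC2: 37/102 = 0.3627
  PC3: 5/102 = 0.049

Step 3 — cumulative fraction after k components = (λ_1 + ... + λ_k) / Σ λ:
  k = 1: 60/102 = 0.5882
  k = 2: (60 + 37)/102 = 97/102 = 0.951
  k = 3: (60 + 37 + 5)/102 = 102/102 = 1

Summary (fraction, with percent):

explained: PC1 0.5882 (58.82%), PC2 0.3627 (36.27%), PC3 0.049 (4.9%);  cumulative: 0.5882, 0.951, 1


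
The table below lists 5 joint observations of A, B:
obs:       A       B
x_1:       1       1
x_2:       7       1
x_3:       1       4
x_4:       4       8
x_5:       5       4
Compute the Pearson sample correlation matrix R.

Step 1 — column means:
  mean(A) = (1 + 7 + 1 + 4 + 5) / 5 = 18/5 = 3.6
  mean(B) = (1 + 1 + 4 + 8 + 4) / 5 = 18/5 = 3.6

Step 2 — sample variances and covariances s[i,j] = (1/(n-1)) · Σ_k (x_{k,i} - mean_i) · (x_{k,j} - mean_j), with n-1 = 4:
  s[A,A] = ((-2.6)·(-2.6) + (3.4)·(3.4) + (-2.6)·(-2.6) + (0.4)·(0.4) + (1.4)·(1.4)) / 4 = 27.2/4 = 6.8
  s[A,B] = ((-2.6)·(-2.6) + (3.4)·(-2.6) + (-2.6)·(0.4) + (0.4)·(4.4) + (1.4)·(0.4)) / 4 = -0.8/4 = -0.2
  s[B,B] = ((-2.6)·(-2.6) + (-2.6)·(-2.6) + (0.4)·(0.4) + (4.4)·(4.4) + (0.4)·(0.4)) / 4 = 33.2/4 = 8.3
  Sample standard deviations s_i = √(s[i,i]):
  s(A) = √(6.8) = 2.6077
  s(B) = √(8.3) = 2.881

Step 3 — r_{ij} = s_{ij} / (s_i · s_j):
  r[A,A] = 1 (diagonal).
  r[A,B] = -0.2 / (2.6077 · 2.881) = -0.2 / 7.5127 = -0.0266
  r[B,B] = 1 (diagonal).

R is symmetric with unit diagonal. Assembling:

R = [[1, -0.0266],
 [-0.0266, 1]]


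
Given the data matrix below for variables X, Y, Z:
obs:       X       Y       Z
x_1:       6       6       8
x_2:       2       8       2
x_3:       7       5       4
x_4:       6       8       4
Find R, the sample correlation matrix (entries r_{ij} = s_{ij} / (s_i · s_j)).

Step 1 — column means:
  mean(X) = (6 + 2 + 7 + 6) / 4 = 21/4 = 5.25
  mean(Y) = (6 + 8 + 5 + 8) / 4 = 27/4 = 6.75
  mean(Z) = (8 + 2 + 4 + 4) / 4 = 18/4 = 4.5

Step 2 — sample variances and covariances s[i,j] = (1/(n-1)) · Σ_k (x_{k,i} - mean_i) · (x_{k,j} - mean_j), with n-1 = 3:
  s[X,X] = ((0.75)·(0.75) + (-3.25)·(-3.25) + (1.75)·(1.75) + (0.75)·(0.75)) / 3 = 14.75/3 = 4.9167
  s[X,Y] = ((0.75)·(-0.75) + (-3.25)·(1.25) + (1.75)·(-1.75) + (0.75)·(1.25)) / 3 = -6.75/3 = -2.25
  s[X,Z] = ((0.75)·(3.5) + (-3.25)·(-2.5) + (1.75)·(-0.5) + (0.75)·(-0.5)) / 3 = 9.5/3 = 3.1667
  s[Y,Y] = ((-0.75)·(-0.75) + (1.25)·(1.25) + (-1.75)·(-1.75) + (1.25)·(1.25)) / 3 = 6.75/3 = 2.25
  s[Y,Z] = ((-0.75)·(3.5) + (1.25)·(-2.5) + (-1.75)·(-0.5) + (1.25)·(-0.5)) / 3 = -5.5/3 = -1.8333
  s[Z,Z] = ((3.5)·(3.5) + (-2.5)·(-2.5) + (-0.5)·(-0.5) + (-0.5)·(-0.5)) / 3 = 19/3 = 6.3333
  Sample standard deviations s_i = √(s[i,i]):
  s(X) = √(4.9167) = 2.2174
  s(Y) = √(2.25) = 1.5
  s(Z) = √(6.3333) = 2.5166

Step 3 — r_{ij} = s_{ij} / (s_i · s_j):
  r[X,X] = 1 (diagonal).
  r[X,Y] = -2.25 / (2.2174 · 1.5) = -2.25 / 3.326 = -0.6765
  r[X,Z] = 3.1667 / (2.2174 · 2.5166) = 3.1667 / 5.5802 = 0.5675
  r[Y,Y] = 1 (diagonal).
  r[Y,Z] = -1.8333 / (1.5 · 2.5166) = -1.8333 / 3.7749 = -0.4857
  r[Z,Z] = 1 (diagonal).

R is symmetric with unit diagonal. Assembling:

R = [[1, -0.6765, 0.5675],
 [-0.6765, 1, -0.4857],
 [0.5675, -0.4857, 1]]


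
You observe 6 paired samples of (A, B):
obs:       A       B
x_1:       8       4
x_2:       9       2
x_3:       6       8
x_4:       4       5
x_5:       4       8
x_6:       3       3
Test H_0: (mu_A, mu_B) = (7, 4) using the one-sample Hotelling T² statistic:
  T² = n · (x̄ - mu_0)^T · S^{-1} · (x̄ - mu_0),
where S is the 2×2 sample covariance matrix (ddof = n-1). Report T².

Step 1 — sample mean vector:
  mean(A) = (8 + 9 + 6 + 4 + 4 + 3) / 6 = 34/6 = 5.6667
  mean(B) = (4 + 2 + 8 + 5 + 8 + 3) / 6 = 30/6 = 5
  x̄ = (5.6667, 5),  deviation x̄ - mu_0 = (5.6667, 5) - (7, 4) = (-1.3333, 1).

Step 2 — sample covariance matrix, S[i,j] = (1/(n-1)) · Σ_k (x_{k,i} - mean_i) · (x_{k,j} - mean_j), divisor n-1 = 5:
  S[A,A] = ((2.3333)·(2.3333) + (3.3333)·(3.3333) + (0.3333)·(0.3333) + (-1.6667)·(-1.6667) + (-1.6667)·(-1.6667) + (-2.6667)·(-2.6667)) / 5 = 29.3333/5 = 5.8667
  S[A,B] = ((2.3333)·(-1) + (3.3333)·(-3) + (0.3333)·(3) + (-1.6667)·(0) + (-1.6667)·(3) + (-2.6667)·(-2)) / 5 = -11/5 = -2.2
  S[B,B] = ((-1)·(-1) + (-3)·(-3) + (3)·(3) + (0)·(0) + (3)·(3) + (-2)·(-2)) / 5 = 32/5 = 6.4
  S = [[5.8667, -2.2],
 [-2.2, 6.4]].

Step 3 — invert S. det(S) = 5.8667·6.4 - (-2.2)² = 32.7067.
  S^{-1} = (1/det) · [[d, -b], [-b, a]] = [[0.1957, 0.0673],
 [0.0673, 0.1794]].

Step 4 — quadratic form (x̄ - mu_0)^T · S^{-1} · (x̄ - mu_0):
  S^{-1} · (x̄ - mu_0) = (-0.1936, 0.0897),
  (x̄ - mu_0)^T · [...] = (-1.3333)·(-0.1936) + (1)·(0.0897) = 0.3479.

Step 5 — scale by n: T² = 6 · 0.3479 = 2.0872.

T² ≈ 2.0872


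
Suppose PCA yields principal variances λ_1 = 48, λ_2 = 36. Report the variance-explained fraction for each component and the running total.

Step 1 — total variance = trace(Sigma) = Σ λ_i = 48 + 36 = 84.

Step 2 — fraction explained by component i = λ_i / Σ λ:
  PC1: 48/84 = 0.5714
  PC2: 36/84 = 0.4286

Step 3 — cumulative fraction after k components = (λ_1 + ... + λ_k) / Σ λ:
  k = 1: 48/84 = 0.5714
  k = 2: (48 + 36)/84 = 84/84 = 1

Summary (fraction, with percent):

explained: PC1 0.5714 (57.14%), PC2 0.4286 (42.86%);  cumulative: 0.5714, 1


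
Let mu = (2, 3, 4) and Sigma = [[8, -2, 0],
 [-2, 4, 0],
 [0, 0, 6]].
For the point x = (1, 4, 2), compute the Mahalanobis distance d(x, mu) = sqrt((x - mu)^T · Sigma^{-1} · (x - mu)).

Step 1 — centre the observation: (x - mu) = (-1, 1, -2).

Step 2 — invert Sigma (cofactor / det for 3×3, or solve directly):
  Sigma^{-1} = [[0.1429, 0.0714, 0],
 [0.0714, 0.2857, 0],
 [0, 0, 0.1667]].

Step 3 — form the quadratic (x - mu)^T · Sigma^{-1} · (x - mu):
  Sigma^{-1} · (x - mu) = (-0.0714, 0.2143, -0.3333).
  (x - mu)^T · [Sigma^{-1} · (x - mu)] = (-1)·(-0.0714) + (1)·(0.2143) + (-2)·(-0.3333) = 0.9524.

Step 4 — take square root: d = √(0.9524) ≈ 0.9759.

d(x, mu) = √(0.9524) ≈ 0.9759


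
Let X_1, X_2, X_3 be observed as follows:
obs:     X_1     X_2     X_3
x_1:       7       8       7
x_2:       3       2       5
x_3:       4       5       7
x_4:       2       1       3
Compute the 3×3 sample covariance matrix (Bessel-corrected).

Step 1 — column means:
  mean(X_1) = (7 + 3 + 4 + 2) / 4 = 16/4 = 4
  mean(X_2) = (8 + 2 + 5 + 1) / 4 = 16/4 = 4
  mean(X_3) = (7 + 5 + 7 + 3) / 4 = 22/4 = 5.5

Step 2 — sample covariance S[i,j] = (1/(n-1)) · Σ_k (x_{k,i} - mean_i) · (x_{k,j} - mean_j), with n-1 = 3.
  S[X_1,X_1] = ((3)·(3) + (-1)·(-1) + (0)·(0) + (-2)·(-2)) / 3 = 14/3 = 4.6667
  S[X_1,X_2] = ((3)·(4) + (-1)·(-2) + (0)·(1) + (-2)·(-3)) / 3 = 20/3 = 6.6667
  S[X_1,X_3] = ((3)·(1.5) + (-1)·(-0.5) + (0)·(1.5) + (-2)·(-2.5)) / 3 = 10/3 = 3.3333
  S[X_2,X_2] = ((4)·(4) + (-2)·(-2) + (1)·(1) + (-3)·(-3)) / 3 = 30/3 = 10
  S[X_2,X_3] = ((4)·(1.5) + (-2)·(-0.5) + (1)·(1.5) + (-3)·(-2.5)) / 3 = 16/3 = 5.3333
  S[X_3,X_3] = ((1.5)·(1.5) + (-0.5)·(-0.5) + (1.5)·(1.5) + (-2.5)·(-2.5)) / 3 = 11/3 = 3.6667

S is symmetric (S[j,i] = S[i,j]). Assembling:

S = [[4.6667, 6.6667, 3.3333],
 [6.6667, 10, 5.3333],
 [3.3333, 5.3333, 3.6667]]


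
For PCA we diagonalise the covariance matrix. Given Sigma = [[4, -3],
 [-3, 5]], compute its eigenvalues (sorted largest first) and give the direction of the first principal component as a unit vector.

Step 1 — characteristic polynomial of 2×2 Sigma:
  det(Sigma - λI) = λ² - trace · λ + det = 0.
  trace = 4 + 5 = 9, det = 4·5 - (-3)² = 11.
Step 2 — discriminant:
  Δ = trace² - 4·det = 81 - 44 = 37.
Step 3 — eigenvalues:
  λ = (trace ± √Δ)/2 = (9 ± 6.0828)/2,
  λ_1 = 7.5414,  λ_2 = 1.4586.

Step 4 — unit eigenvector for λ_1: solve (Sigma - λ_1 I)v = 0. First row:
  (4 - 7.5414)·v_x + (-3)·v_y = 0, i.e. (-3.5414)·v_x + (-3)·v_y = 0,
  so v ∝ (b, λ_1 - a) = (-3, 3.5414); multiply by -1 so the first entry is positive: u = (3, -3.5414).
  ||u|| = √((3)² + (-3.5414)²) = √(21.5414) ≈ 4.6413,
  v_1 = u/||u|| ≈ (0.6464, -0.763) (||v_1|| = 1).

λ_1 = 7.5414,  λ_2 = 1.4586;  v_1 ≈ (0.6464, -0.763)


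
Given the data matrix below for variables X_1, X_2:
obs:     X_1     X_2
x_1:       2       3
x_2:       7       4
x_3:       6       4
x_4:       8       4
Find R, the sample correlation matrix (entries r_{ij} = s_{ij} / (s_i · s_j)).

Step 1 — column means:
  mean(X_1) = (2 + 7 + 6 + 8) / 4 = 23/4 = 5.75
  mean(X_2) = (3 + 4 + 4 + 4) / 4 = 15/4 = 3.75

Step 2 — sample variances and covariances s[i,j] = (1/(n-1)) · Σ_k (x_{k,i} - mean_i) · (x_{k,j} - mean_j), with n-1 = 3:
  s[X_1,X_1] = ((-3.75)·(-3.75) + (1.25)·(1.25) + (0.25)·(0.25) + (2.25)·(2.25)) / 3 = 20.75/3 = 6.9167
  s[X_1,X_2] = ((-3.75)·(-0.75) + (1.25)·(0.25) + (0.25)·(0.25) + (2.25)·(0.25)) / 3 = 3.75/3 = 1.25
  s[X_2,X_2] = ((-0.75)·(-0.75) + (0.25)·(0.25) + (0.25)·(0.25) + (0.25)·(0.25)) / 3 = 0.75/3 = 0.25
  Sample standard deviations s_i = √(s[i,i]):
  s(X_1) = √(6.9167) = 2.63
  s(X_2) = √(0.25) = 0.5

Step 3 — r_{ij} = s_{ij} / (s_i · s_j):
  r[X_1,X_1] = 1 (diagonal).
  r[X_1,X_2] = 1.25 / (2.63 · 0.5) = 1.25 / 1.315 = 0.9506
  r[X_2,X_2] = 1 (diagonal).

R is symmetric with unit diagonal. Assembling:

R = [[1, 0.9506],
 [0.9506, 1]]


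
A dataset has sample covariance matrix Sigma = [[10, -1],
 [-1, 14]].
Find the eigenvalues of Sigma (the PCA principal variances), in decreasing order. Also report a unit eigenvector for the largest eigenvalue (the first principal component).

Step 1 — characteristic polynomial of 2×2 Sigma:
  det(Sigma - λI) = λ² - trace · λ + det = 0.
  trace = 10 + 14 = 24, det = 10·14 - (-1)² = 139.
Step 2 — discriminant:
  Δ = trace² - 4·det = 576 - 556 = 20.
Step 3 — eigenvalues:
  λ = (trace ± √Δ)/2 = (24 ± 4.4721)/2,
  λ_1 = 14.2361,  λ_2 = 9.7639.

Step 4 — unit eigenvector for λ_1: solve (Sigma - λ_1 I)v = 0. First row:
  (10 - 14.2361)·v_x + (-1)·v_y = 0, i.e. (-4.2361)·v_x + (-1)·v_y = 0,
  so v ∝ (b, λ_1 - a) = (-1, 4.2361); multiply by -1 so the first entry is positive: u = (1, -4.2361).
  ||u|| = √((1)² + (-4.2361)²) = √(18.9443) ≈ 4.3525,
  v_1 = u/||u|| ≈ (0.2298, -0.9732) (||v_1|| = 1).

λ_1 = 14.2361,  λ_2 = 9.7639;  v_1 ≈ (0.2298, -0.9732)


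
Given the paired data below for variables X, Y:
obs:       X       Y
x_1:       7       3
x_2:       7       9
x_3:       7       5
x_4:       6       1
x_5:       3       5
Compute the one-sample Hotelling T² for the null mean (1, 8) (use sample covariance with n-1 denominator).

Step 1 — sample mean vector:
  mean(X) = (7 + 7 + 7 + 6 + 3) / 5 = 30/5 = 6
  mean(Y) = (3 + 9 + 5 + 1 + 5) / 5 = 23/5 = 4.6
  x̄ = (6, 4.6),  deviation x̄ - mu_0 = (6, 4.6) - (1, 8) = (5, -3.4).

Step 2 — sample covariance matrix, S[i,j] = (1/(n-1)) · Σ_k (x_{k,i} - mean_i) · (x_{k,j} - mean_j), divisor n-1 = 4:
  S[X,X] = ((1)·(1) + (1)·(1) + (1)·(1) + (0)·(0) + (-3)·(-3)) / 4 = 12/4 = 3
  S[X,Y] = ((1)·(-1.6) + (1)·(4.4) + (1)·(0.4) + (0)·(-3.6) + (-3)·(0.4)) / 4 = 2/4 = 0.5
  S[Y,Y] = ((-1.6)·(-1.6) + (4.4)·(4.4) + (0.4)·(0.4) + (-3.6)·(-3.6) + (0.4)·(0.4)) / 4 = 35.2/4 = 8.8
  S = [[3, 0.5],
 [0.5, 8.8]].

Step 3 — invert S. det(S) = 3·8.8 - (0.5)² = 26.15.
  S^{-1} = (1/det) · [[d, -b], [-b, a]] = [[0.3365, -0.0191],
 [-0.0191, 0.1147]].

Step 4 — quadratic form (x̄ - mu_0)^T · S^{-1} · (x̄ - mu_0):
  S^{-1} · (x̄ - mu_0) = (1.7476, -0.4857),
  (x̄ - mu_0)^T · [...] = (5)·(1.7476) + (-3.4)·(-0.4857) = 10.3893.

Step 5 — scale by n: T² = 5 · 10.3893 = 51.9465.

T² ≈ 51.9465


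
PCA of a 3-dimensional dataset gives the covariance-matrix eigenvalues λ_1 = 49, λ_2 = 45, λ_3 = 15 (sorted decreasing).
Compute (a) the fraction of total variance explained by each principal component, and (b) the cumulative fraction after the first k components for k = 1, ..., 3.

Step 1 — total variance = trace(Sigma) = Σ λ_i = 49 + 45 + 15 = 109.

Step 2 — fraction explained by component i = λ_i / Σ λ:
  PC1: 49/109 = 0.4495
  PC2: 45/109 = 0.4128
  PC3: 15/109 = 0.1376

Step 3 — cumulative fraction after k components = (λ_1 + ... + λ_k) / Σ λ:
  k = 1: 49/109 = 0.4495
  k = 2: (49 + 45)/109 = 94/109 = 0.8624
  k = 3: (49 + 45 + 15)/109 = 109/109 = 1

Summary (fraction, with percent):

explained: PC1 0.4495 (44.95%), PC2 0.4128 (41.28%), PC3 0.1376 (13.76%);  cumulative: 0.4495, 0.8624, 1
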